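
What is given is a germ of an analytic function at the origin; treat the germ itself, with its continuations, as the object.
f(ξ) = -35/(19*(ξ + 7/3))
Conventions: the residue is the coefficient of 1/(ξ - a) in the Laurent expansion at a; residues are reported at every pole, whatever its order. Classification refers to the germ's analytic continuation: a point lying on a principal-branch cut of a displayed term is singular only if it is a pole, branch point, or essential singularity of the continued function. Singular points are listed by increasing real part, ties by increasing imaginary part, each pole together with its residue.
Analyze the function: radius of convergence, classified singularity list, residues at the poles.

Radius of convergence at 0: 7/3.
At -7/3: a pole of order 1; residue -35/19.

Denominator factor (ξ + 7/3): pole of order 1 at -7/3, modulus 7/3.
The radius of convergence is the smallest modulus among the singular points: 7/3.
At the order-1 pole -7/3 set g(ξ) = (ξ - (-7/3))*f(ξ) = -35/19.
Simple pole: residue = g(a) at a = -7/3, which is -35/19.


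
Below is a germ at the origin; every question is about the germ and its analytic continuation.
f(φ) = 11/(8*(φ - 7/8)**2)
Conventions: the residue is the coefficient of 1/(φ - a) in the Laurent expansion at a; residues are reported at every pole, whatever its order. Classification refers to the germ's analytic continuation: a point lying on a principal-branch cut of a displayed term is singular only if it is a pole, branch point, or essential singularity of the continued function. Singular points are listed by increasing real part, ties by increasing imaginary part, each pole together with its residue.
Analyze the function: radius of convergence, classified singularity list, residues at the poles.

Radius of convergence at 0: 7/8.
At 7/8: a pole of order 2; residue 0.

Denominator factor (φ - 7/8)^2: pole of order 2 at 7/8, modulus 7/8.
The radius of convergence is the smallest modulus among the singular points: 7/8.
At the order-2 pole 7/8 set g(φ) = (φ - (7/8))^2*f(φ) = 11/8.
Order-2 pole: residue = g'(a); g'(7/8) = 0, so the residue is 0.


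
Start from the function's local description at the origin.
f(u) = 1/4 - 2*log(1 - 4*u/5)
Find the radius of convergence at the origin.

Branch term (-2)*log(1 - u/(5/4)): its argument vanishes at u = 5/4, a logarithmic branch point, modulus 5/4.
The radius of convergence is the smallest modulus among the singular points: 5/4.

The radius of convergence is 5/4.


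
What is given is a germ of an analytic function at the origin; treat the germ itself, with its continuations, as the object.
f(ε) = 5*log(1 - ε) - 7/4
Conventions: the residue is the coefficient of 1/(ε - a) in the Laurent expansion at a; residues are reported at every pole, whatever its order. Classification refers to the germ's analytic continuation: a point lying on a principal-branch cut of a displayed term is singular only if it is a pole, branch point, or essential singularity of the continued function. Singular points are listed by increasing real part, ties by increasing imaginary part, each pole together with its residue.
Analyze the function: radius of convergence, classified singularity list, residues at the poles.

Radius of convergence at 0: 1.
At 1: a logarithmic branch point.

Branch term (5)*log(1 - ε/(1)): its argument vanishes at ε = 1, a logarithmic branch point, modulus 1.
The radius of convergence is the smallest modulus among the singular points: 1.


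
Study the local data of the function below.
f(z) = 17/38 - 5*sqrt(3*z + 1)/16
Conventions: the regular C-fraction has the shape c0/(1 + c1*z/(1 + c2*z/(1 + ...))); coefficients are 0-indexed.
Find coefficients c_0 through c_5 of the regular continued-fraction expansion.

The regular C-fraction coefficients are [41/304, 285/82, -447/164, -123/596, 1017/596, 149/452].

Taylor coefficients (expand at 0): a_0 = 41/304, a_1 = -15/32, a_2 = 45/128, a_3 = -135/256, a_4 = 2025/2048, a_5 = -8505/4096.
c0 = a_0 = 41/304. Peel one level at a time: if S = 1 + c*z/S' with S'(0) = 1, then c is the z-coefficient of S and S' = c*z/(S - 1).
S_1 = c0/f = 1 + (285/82)*z + (127395/13448)*z^2 + ...; c1 = 285/82.
S_2 = c1*z/(S_1 - 1) = 1 + (-447/164)*z + (-9/16)*z^2 + ...; c2 = -447/164.
S_3 = c2*z/(S_2 - 1) = 1 + (-123/596)*z + (125091/355216)*z^2 + ...; c3 = -123/596.
S_4 = c3*z/(S_3 - 1) = 1 + (1017/596)*z + (-9/16)*z^2 + ...; c4 = 1017/596.
S_5 = c4*z/(S_4 - 1) = 1 + (149/452)*z + ...; c5 = 149/452.


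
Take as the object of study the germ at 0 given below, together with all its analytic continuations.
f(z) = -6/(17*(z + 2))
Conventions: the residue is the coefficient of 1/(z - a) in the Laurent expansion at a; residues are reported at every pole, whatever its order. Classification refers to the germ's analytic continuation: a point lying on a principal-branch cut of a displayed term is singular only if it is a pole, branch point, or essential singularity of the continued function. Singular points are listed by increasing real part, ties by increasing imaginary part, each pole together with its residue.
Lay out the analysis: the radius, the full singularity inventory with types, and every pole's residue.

Radius of convergence at 0: 2.
At -2: a pole of order 1; residue -6/17.

Denominator factor (z + 2): pole of order 1 at -2, modulus 2.
The radius of convergence is the smallest modulus among the singular points: 2.
At the order-1 pole -2 set g(z) = (z - (-2))*f(z) = -6/17.
Simple pole: residue = g(a) at a = -2, which is -6/17.


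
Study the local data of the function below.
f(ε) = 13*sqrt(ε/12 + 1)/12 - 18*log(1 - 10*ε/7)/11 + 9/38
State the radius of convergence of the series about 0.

The radius of convergence is 7/10.

Branch term (13/12)*sqrt(1 - ε/(-12)): its argument vanishes at ε = -12, a square-root branch point, modulus 12.
Branch term (-18/11)*log(1 - ε/(7/10)): its argument vanishes at ε = 7/10, a logarithmic branch point, modulus 7/10.
The radius of convergence is the smallest modulus among the singular points: 7/10.


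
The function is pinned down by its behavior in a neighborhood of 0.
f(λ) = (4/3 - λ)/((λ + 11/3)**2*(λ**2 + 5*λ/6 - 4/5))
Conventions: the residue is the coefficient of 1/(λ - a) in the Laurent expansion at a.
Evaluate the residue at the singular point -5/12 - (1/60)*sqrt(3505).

The factor λ**2 + 5*λ/6 - 4/5 splits as (λ - a)(λ - a') with a = -5/12 - (1/60)*sqrt(3505), a' = -5/12 + (1/60)*sqrt(3505). At the order-1 pole a set g(λ) = (λ - a)*f(λ) = [(4/3 - λ)/(λ + 11/3)**2] / (λ - a').
Simple pole: residue = g(a) at a = -5/12 - (1/60)*sqrt(3505), which is -92790/744769 - (1288710/522083069)*sqrt(3505).

The residue is -92790/744769 - (1288710/522083069)*sqrt(3505).


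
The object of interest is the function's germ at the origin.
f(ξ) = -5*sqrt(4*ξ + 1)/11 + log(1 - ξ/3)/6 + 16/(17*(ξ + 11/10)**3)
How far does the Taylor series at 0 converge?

The radius of convergence is 1/4.

Denominator factor (ξ + 11/10)^3: pole of order 3 at -11/10, modulus 11/10.
Branch term (1/6)*log(1 - ξ/(3)): its argument vanishes at ξ = 3, a logarithmic branch point, modulus 3.
Branch term (-5/11)*sqrt(1 - ξ/(-1/4)): its argument vanishes at ξ = -1/4, a square-root branch point, modulus 1/4.
The radius of convergence is the smallest modulus among the singular points: 1/4.


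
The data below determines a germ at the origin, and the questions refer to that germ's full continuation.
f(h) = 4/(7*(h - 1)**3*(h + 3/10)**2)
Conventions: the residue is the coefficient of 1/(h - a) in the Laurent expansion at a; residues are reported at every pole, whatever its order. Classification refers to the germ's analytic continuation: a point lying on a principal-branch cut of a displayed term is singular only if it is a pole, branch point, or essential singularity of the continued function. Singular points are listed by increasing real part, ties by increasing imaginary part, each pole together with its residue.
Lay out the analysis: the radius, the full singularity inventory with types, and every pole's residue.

Denominator factor (h + 3/10)^2: pole of order 2 at -3/10, modulus 3/10.
Denominator factor (h - 1)^3: pole of order 3 at 1, modulus 1.
The radius of convergence is the smallest modulus among the singular points: 3/10.
At the order-2 pole -3/10 set g(h) = (h - (-3/10))^2*f(h) = 4/(7*(h - 1)**3).
Order-2 pole: residue = g'(a); g'(-3/10) = -120000/199927, so the residue is -120000/199927.
At the order-3 pole 1 set g(h) = (h - (1))^3*f(h) = 4/(7*(h + 3/10)**2).
Order-3 pole: residue = g''(a)/2; g''(1) = 240000/199927, so the residue is 120000/199927.
List the singular points by increasing real part (a conjugate pair: the negative imaginary part first).

Radius of convergence at 0: 3/10.
At -3/10: a pole of order 2; residue -120000/199927.
At 1: a pole of order 3; residue 120000/199927.


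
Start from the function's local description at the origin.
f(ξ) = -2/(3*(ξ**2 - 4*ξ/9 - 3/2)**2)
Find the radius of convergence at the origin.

The radius of convergence is -2/9 + (1/18)*sqrt(502).

Denominator factor (ξ**2 - 4*ξ/9 - 3/2)^2: discriminant 502/81, real irrational roots 2/9 + (1/18)*sqrt(502) and 2/9 - (1/18)*sqrt(502); poles of order 2, moduli 2/9 + (1/18)*sqrt(502) and -2/9 + (1/18)*sqrt(502).
The radius of convergence is the smallest modulus among the singular points: -2/9 + (1/18)*sqrt(502).


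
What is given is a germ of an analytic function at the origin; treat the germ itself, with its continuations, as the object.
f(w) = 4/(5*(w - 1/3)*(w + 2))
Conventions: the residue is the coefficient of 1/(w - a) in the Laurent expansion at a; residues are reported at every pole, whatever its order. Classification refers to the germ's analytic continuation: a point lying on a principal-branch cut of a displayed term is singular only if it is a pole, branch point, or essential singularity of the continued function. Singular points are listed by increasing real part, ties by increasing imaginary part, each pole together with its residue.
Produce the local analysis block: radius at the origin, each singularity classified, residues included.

Radius of convergence at 0: 1/3.
At -2: a pole of order 1; residue -12/35.
At 1/3: a pole of order 1; residue 12/35.

Denominator factor (w + 2): pole of order 1 at -2, modulus 2.
Denominator factor (w - 1/3): pole of order 1 at 1/3, modulus 1/3.
The radius of convergence is the smallest modulus among the singular points: 1/3.
At the order-1 pole -2 set g(w) = (w - (-2))*f(w) = 4/(5*(w - 1/3)).
Simple pole: residue = g(a) at a = -2, which is -12/35.
At the order-1 pole 1/3 set g(w) = (w - (1/3))*f(w) = 4/(5*(w + 2)).
Simple pole: residue = g(a) at a = 1/3, which is 12/35.
List the singular points by increasing real part (a conjugate pair: the negative imaginary part first).


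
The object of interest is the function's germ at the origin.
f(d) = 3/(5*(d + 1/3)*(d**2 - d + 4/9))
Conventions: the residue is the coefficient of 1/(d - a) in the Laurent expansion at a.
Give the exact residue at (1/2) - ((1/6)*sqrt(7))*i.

The residue is (-27/80) + ((27/112)*sqrt(7))*i.

The factor d**2 - d + 4/9 splits as (d - a)(d - a') with a = (1/2) - ((1/6)*sqrt(7))*i, a' = (1/2) + ((1/6)*sqrt(7))*i. At the order-1 pole a set g(d) = (d - a)*f(d) = [3/(5*(d + 1/3))] / (d - a').
Simple pole: residue = g(a) at a = (1/2) - ((1/6)*sqrt(7))*i, which is (-27/80) + ((27/112)*sqrt(7))*i.


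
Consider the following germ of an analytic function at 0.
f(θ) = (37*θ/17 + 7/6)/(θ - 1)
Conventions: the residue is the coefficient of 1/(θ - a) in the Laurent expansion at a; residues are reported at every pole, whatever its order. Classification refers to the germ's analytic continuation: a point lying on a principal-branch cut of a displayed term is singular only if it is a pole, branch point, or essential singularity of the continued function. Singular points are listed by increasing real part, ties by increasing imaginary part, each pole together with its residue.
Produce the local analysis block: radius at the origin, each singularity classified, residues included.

Radius of convergence at 0: 1.
At 1: a pole of order 1; residue 341/102.

Denominator factor (θ - 1): pole of order 1 at 1, modulus 1.
The radius of convergence is the smallest modulus among the singular points: 1.
At the order-1 pole 1 set g(θ) = (θ - (1))*f(θ) = 37*θ/17 + 7/6.
Simple pole: residue = g(a) at a = 1, which is 341/102.


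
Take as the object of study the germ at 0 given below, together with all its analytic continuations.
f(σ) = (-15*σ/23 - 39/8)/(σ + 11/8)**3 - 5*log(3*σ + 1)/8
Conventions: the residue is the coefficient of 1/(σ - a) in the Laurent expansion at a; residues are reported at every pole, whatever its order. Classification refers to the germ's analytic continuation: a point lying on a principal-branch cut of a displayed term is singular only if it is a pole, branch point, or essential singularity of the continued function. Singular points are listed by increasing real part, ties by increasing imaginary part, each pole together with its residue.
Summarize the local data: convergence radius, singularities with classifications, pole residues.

Denominator factor (σ + 11/8)^3: pole of order 3 at -11/8, modulus 11/8.
Branch term (-5/8)*log(1 - σ/(-1/3)): its argument vanishes at σ = -1/3, a logarithmic branch point, modulus 1/3.
The radius of convergence is the smallest modulus among the singular points: 1/3.
The branch term is analytic at -11/8 and contributes nothing to the residue; only the rational part matters.
At the order-3 pole -11/8 set g(σ) = (σ - (-11/8))^3*(rational part) = -15*σ/23 - 39/8.
Order-3 pole: residue = g''(a)/2; g''(-11/8) = 0, so the residue is 0.
List the singular points by increasing real part (a conjugate pair: the negative imaginary part first).

Radius of convergence at 0: 1/3.
At -11/8: a pole of order 3; residue 0.
At -1/3: a logarithmic branch point.


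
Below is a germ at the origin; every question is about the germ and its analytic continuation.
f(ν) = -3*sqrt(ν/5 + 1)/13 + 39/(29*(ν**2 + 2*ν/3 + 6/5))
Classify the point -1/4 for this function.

Denominator factors: ν**2 + 2*ν/3 + 6/5 = 263/240 at ν = -1/4 — none vanishes.
Branch term sqrt(1 - ν/(-5)): argument at -1/4 is 19/20, nonzero, so -1/4 is not its branch point (a point on a principal cut is still regular for the continued germ).
So the germ continues analytically to -1/4.

The point is a regular point.


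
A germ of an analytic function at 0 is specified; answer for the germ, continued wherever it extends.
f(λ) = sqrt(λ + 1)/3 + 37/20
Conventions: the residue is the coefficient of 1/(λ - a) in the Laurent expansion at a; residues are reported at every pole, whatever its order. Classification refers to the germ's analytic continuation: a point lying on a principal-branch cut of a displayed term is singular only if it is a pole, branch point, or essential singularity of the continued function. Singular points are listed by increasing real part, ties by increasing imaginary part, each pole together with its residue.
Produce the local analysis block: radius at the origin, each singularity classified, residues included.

Branch term (1/3)*sqrt(1 - λ/(-1)): its argument vanishes at λ = -1, a square-root branch point, modulus 1.
The radius of convergence is the smallest modulus among the singular points: 1.

Radius of convergence at 0: 1.
At -1: an algebraic (square-root) branch point.


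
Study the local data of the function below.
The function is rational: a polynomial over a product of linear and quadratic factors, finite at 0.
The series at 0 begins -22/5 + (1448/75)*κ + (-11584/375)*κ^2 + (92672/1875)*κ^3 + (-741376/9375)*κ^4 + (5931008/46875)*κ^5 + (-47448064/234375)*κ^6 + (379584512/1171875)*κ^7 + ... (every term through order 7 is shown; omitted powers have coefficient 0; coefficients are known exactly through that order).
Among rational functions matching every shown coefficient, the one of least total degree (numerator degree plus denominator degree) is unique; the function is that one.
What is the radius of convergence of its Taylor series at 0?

The radius of convergence is 5/8.

No rational of total degree below 2 reproduces all 8 coefficients; solving the [1/1] Pade equations on them gives f(κ) = (23*κ/3 - 11/4)/(κ + 5/8), whose expansion matches every shown term.
Denominator factor (κ + 5/8): pole of order 1 at -5/8, modulus 5/8.
The radius of convergence is the smallest modulus among the singular points: 5/8.


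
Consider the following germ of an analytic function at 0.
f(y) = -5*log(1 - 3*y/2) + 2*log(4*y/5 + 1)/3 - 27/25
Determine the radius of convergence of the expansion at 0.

Branch term (-5)*log(1 - y/(2/3)): its argument vanishes at y = 2/3, a logarithmic branch point, modulus 2/3.
Branch term (2/3)*log(1 - y/(-5/4)): its argument vanishes at y = -5/4, a logarithmic branch point, modulus 5/4.
The radius of convergence is the smallest modulus among the singular points: 2/3.

The radius of convergence is 2/3.


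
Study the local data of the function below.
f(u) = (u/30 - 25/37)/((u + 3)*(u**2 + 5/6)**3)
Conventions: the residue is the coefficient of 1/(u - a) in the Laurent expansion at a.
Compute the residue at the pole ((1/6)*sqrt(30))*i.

The residue is (15498/37995115) + ((96261471/7599023000)*sqrt(30))*i.


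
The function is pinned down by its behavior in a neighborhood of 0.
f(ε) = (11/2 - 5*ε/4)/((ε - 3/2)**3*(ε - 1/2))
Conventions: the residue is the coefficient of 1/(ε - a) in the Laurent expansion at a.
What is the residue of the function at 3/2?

The residue is 39/8.

At the order-3 pole 3/2 set g(ε) = (ε - (3/2))^3*f(ε) = (11/2 - 5*ε/4)/(ε - 1/2).
Order-3 pole: residue = g''(a)/2; g''(3/2) = 39/4, so the residue is 39/8.


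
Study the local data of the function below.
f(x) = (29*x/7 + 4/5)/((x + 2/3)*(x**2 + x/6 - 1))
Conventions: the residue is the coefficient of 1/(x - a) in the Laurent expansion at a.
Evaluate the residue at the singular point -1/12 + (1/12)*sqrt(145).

The residue is -103/70 + (2461/10150)*sqrt(145).

The factor x**2 + x/6 - 1 splits as (x - a)(x - a') with a = -1/12 + (1/12)*sqrt(145), a' = -1/12 - (1/12)*sqrt(145). At the order-1 pole a set g(x) = (x - a)*f(x) = [(29*x/7 + 4/5)/(x + 2/3)] / (x - a').
Simple pole: residue = g(a) at a = -1/12 + (1/12)*sqrt(145), which is -103/70 + (2461/10150)*sqrt(145).


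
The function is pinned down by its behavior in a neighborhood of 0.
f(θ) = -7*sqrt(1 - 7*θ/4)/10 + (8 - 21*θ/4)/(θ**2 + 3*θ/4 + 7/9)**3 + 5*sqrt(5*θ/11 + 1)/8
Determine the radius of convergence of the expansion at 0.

The radius of convergence is 4/7.

Denominator factor (θ**2 + 3*θ/4 + 7/9)^3: discriminant -367/144, complex-conjugate roots (-3/8) + ((1/24)*sqrt(367))*i and (-3/8) - ((1/24)*sqrt(367))*i; poles of order 3, moduli (1/3)*sqrt(7) and (1/3)*sqrt(7).
Branch term (-7/10)*sqrt(1 - θ/(4/7)): its argument vanishes at θ = 4/7, a square-root branch point, modulus 4/7.
Branch term (5/8)*sqrt(1 - θ/(-11/5)): its argument vanishes at θ = -11/5, a square-root branch point, modulus 11/5.
The radius of convergence is the smallest modulus among the singular points: 4/7.


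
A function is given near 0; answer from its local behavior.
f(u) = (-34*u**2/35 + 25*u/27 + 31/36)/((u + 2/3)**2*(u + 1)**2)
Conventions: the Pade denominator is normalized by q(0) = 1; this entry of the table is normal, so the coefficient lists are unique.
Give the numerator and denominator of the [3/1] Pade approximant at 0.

Taylor coefficients needed (expand at 0): a_0 = 31/16, a_1 = -365/48, a_2 = 120377/6720, a_3 = -3781/112, a_4 = 214153/3840.
Write the denominator as Q(u) = 1 + q1*u. Requiring Q*f - P = O(u^5) with deg P <= 3 kills the coefficients of u^4..u^4 in Q*f:
  u^4: a_4 + q1*a_3 = 0, i.e. 214153/3840 + (-3781/112)*q1 = 0.
Solving this linear system: q1 = 1499071/907440.
The numerator is Q*f truncated at degree 3: P0 = a_0 = 31/16; P1 = a_1 + q1*a_0 = -21311333/4839680; P2 = a_2 + q1*a_1 = 1631618839/304899840; P3 = a_3 + q1*a_2 = -25408168633/6097996800.

The Pade approximant has numerator coefficients [31/16, -21311333/4839680, 1631618839/304899840, -25408168633/6097996800]; denominator coefficients [1, 1499071/907440].


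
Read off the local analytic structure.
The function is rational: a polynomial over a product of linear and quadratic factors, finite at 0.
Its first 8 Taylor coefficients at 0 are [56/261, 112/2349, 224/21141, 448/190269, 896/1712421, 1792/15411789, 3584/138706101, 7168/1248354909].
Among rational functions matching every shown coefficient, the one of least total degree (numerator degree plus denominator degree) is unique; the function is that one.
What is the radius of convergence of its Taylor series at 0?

The radius of convergence is 9/2.

No rational of total degree below 1 reproduces all 8 coefficients; solving the [0/1] Pade equations on them gives f(θ) = -28/(29*(θ - 9/2)), whose expansion matches every shown term.
Denominator factor (θ - 9/2): pole of order 1 at 9/2, modulus 9/2.
The radius of convergence is the smallest modulus among the singular points: 9/2.


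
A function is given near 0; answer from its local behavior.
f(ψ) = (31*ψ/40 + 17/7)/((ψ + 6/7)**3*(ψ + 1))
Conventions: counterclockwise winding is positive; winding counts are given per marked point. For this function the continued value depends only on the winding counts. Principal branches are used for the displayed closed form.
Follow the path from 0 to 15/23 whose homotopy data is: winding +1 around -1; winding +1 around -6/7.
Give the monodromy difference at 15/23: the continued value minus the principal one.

The function is rational, hence single-valued: continuing it around any pole returns the same value, so the difference is 0.

Continued minus principal equals 0.


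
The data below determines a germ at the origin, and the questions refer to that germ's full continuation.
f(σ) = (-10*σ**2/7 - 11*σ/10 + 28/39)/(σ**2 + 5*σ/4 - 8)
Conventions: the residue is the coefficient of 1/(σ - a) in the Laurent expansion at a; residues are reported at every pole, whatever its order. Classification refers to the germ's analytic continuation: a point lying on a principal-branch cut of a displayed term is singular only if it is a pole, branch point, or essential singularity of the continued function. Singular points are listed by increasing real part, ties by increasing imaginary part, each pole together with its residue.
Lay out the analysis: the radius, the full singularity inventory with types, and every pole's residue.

Denominator factor (σ**2 + 5*σ/4 - 8): discriminant 537/16, real irrational roots -5/8 + (1/8)*sqrt(537) and -5/8 - (1/8)*sqrt(537); poles of order 1, moduli -5/8 + (1/8)*sqrt(537) and 5/8 + (1/8)*sqrt(537).
The radius of convergence is the smallest modulus among the singular points: -5/8 + (1/8)*sqrt(537).
The factor σ**2 + 5*σ/4 - 8 splits as (σ - a)(σ - a') with a = -5/8 - (1/8)*sqrt(537), a' = -5/8 + (1/8)*sqrt(537). At the order-1 pole a set g(σ) = (σ - a)*f(σ) = [-10*σ**2/7 - 11*σ/10 + 28/39] / (σ - a').
Simple pole: residue = g(a) at a = -5/8 - (1/8)*sqrt(537), which is 12/35 + (12164/146601)*sqrt(537).
The factor σ**2 + 5*σ/4 - 8 splits as (σ - a)(σ - a') with a = -5/8 + (1/8)*sqrt(537), a' = -5/8 - (1/8)*sqrt(537). At the order-1 pole a set g(σ) = (σ - a)*f(σ) = [-10*σ**2/7 - 11*σ/10 + 28/39] / (σ - a').
Simple pole: residue = g(a) at a = -5/8 + (1/8)*sqrt(537), which is 12/35 - (12164/146601)*sqrt(537).
List the singular points by increasing real part (a conjugate pair: the negative imaginary part first).

Radius of convergence at 0: -5/8 + (1/8)*sqrt(537).
At -5/8 - (1/8)*sqrt(537): a pole of order 1; residue 12/35 + (12164/146601)*sqrt(537).
At -5/8 + (1/8)*sqrt(537): a pole of order 1; residue 12/35 - (12164/146601)*sqrt(537).


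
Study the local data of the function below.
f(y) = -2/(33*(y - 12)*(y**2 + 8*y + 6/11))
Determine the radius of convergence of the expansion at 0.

The radius of convergence is 4 - (1/11)*sqrt(1870).

Denominator factor (y - 12): pole of order 1 at 12, modulus 12.
Denominator factor (y**2 + 8*y + 6/11): discriminant 680/11, real irrational roots -4 + (1/11)*sqrt(1870) and -4 - (1/11)*sqrt(1870); poles of order 1, moduli 4 - (1/11)*sqrt(1870) and 4 + (1/11)*sqrt(1870).
The radius of convergence is the smallest modulus among the singular points: 4 - (1/11)*sqrt(1870).


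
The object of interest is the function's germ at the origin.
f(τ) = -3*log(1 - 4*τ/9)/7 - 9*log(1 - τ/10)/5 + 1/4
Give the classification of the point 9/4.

The point is a logarithmic branch point.

The term (-3/7)*log(1 - τ/(9/4)) has argument 1 - 9/4/(9/4) = 0 at 9/4: a logarithmic (infinitely-sheeted) branch point; the remaining terms are analytic or single-valued there.


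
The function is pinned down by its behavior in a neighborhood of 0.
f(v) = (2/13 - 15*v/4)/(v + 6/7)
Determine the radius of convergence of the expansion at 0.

Denominator factor (v + 6/7): pole of order 1 at -6/7, modulus 6/7.
The radius of convergence is the smallest modulus among the singular points: 6/7.

The radius of convergence is 6/7.


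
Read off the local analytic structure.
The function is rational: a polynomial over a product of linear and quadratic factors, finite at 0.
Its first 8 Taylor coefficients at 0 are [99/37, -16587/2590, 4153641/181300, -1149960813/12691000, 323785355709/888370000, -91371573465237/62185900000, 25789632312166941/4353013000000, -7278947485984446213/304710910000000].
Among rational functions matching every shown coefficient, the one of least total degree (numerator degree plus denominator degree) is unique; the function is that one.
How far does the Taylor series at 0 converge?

The radius of convergence is 7/10 - (1/70)*sqrt(1001).

No rational of total degree below 5 reproduces all 8 coefficients; solving the [2/3] Pade equations on them gives f(u) = (31*u**2/14 + 3*u + 33/37)/((u + 7/6)*(u**2 + 7*u/5 + 2/7)), whose expansion matches every shown term.
Denominator factor (u + 7/6): pole of order 1 at -7/6, modulus 7/6.
Denominator factor (u**2 + 7*u/5 + 2/7): discriminant 143/175, real irrational roots -7/10 + (1/70)*sqrt(1001) and -7/10 - (1/70)*sqrt(1001); poles of order 1, moduli 7/10 - (1/70)*sqrt(1001) and 7/10 + (1/70)*sqrt(1001).
The radius of convergence is the smallest modulus among the singular points: 7/10 - (1/70)*sqrt(1001).


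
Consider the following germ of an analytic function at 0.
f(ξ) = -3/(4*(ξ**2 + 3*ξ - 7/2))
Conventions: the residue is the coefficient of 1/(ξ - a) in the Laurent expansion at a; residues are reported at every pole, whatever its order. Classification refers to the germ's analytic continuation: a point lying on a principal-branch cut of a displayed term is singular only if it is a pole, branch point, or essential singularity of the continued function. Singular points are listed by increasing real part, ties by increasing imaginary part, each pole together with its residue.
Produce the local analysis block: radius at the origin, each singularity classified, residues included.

Radius of convergence at 0: -3/2 + (1/2)*sqrt(23).
At -3/2 - (1/2)*sqrt(23): a pole of order 1; residue (3/92)*sqrt(23).
At -3/2 + (1/2)*sqrt(23): a pole of order 1; residue -(3/92)*sqrt(23).

Denominator factor (ξ**2 + 3*ξ - 7/2): discriminant 23, real irrational roots -3/2 + (1/2)*sqrt(23) and -3/2 - (1/2)*sqrt(23); poles of order 1, moduli -3/2 + (1/2)*sqrt(23) and 3/2 + (1/2)*sqrt(23).
The radius of convergence is the smallest modulus among the singular points: -3/2 + (1/2)*sqrt(23).
The factor ξ**2 + 3*ξ - 7/2 splits as (ξ - a)(ξ - a') with a = -3/2 - (1/2)*sqrt(23), a' = -3/2 + (1/2)*sqrt(23). At the order-1 pole a set g(ξ) = (ξ - a)*f(ξ) = [-3/4] / (ξ - a').
Simple pole: residue = g(a) at a = -3/2 - (1/2)*sqrt(23), which is (3/92)*sqrt(23).
The factor ξ**2 + 3*ξ - 7/2 splits as (ξ - a)(ξ - a') with a = -3/2 + (1/2)*sqrt(23), a' = -3/2 - (1/2)*sqrt(23). At the order-1 pole a set g(ξ) = (ξ - a)*f(ξ) = [-3/4] / (ξ - a').
Simple pole: residue = g(a) at a = -3/2 + (1/2)*sqrt(23), which is -(3/92)*sqrt(23).
List the singular points by increasing real part (a conjugate pair: the negative imaginary part first).


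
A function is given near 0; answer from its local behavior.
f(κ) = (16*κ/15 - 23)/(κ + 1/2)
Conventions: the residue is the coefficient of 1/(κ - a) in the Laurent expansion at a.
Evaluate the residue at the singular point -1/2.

At the order-1 pole -1/2 set g(κ) = (κ - (-1/2))*f(κ) = 16*κ/15 - 23.
Simple pole: residue = g(a) at a = -1/2, which is -353/15.

The residue is -353/15.


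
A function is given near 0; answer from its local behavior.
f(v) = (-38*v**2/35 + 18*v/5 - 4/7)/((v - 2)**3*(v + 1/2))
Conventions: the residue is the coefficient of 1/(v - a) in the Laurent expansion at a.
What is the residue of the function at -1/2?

At the order-1 pole -1/2 set g(v) = (v - (-1/2))*f(v) = (-38*v**2/35 + 18*v/5 - 4/7)/(v - 2)**3.
Simple pole: residue = g(a) at a = -1/2, which is 148/875.

The residue is 148/875.


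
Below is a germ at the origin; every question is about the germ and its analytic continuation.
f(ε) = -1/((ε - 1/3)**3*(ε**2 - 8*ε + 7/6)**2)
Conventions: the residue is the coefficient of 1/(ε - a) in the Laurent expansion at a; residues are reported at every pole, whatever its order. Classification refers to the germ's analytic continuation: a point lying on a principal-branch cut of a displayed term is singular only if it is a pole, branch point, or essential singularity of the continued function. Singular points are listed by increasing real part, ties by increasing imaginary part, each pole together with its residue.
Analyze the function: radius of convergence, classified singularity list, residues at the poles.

Radius of convergence at 0: 4 - (1/6)*sqrt(534).
At 4 - (1/6)*sqrt(534): a pole of order 2; residue 8613864/390625 + (2952615402/3094140625)*sqrt(534).
At 1/3: a pole of order 3; residue -17227728/390625.
At 4 + (1/6)*sqrt(534): a pole of order 2; residue 8613864/390625 - (2952615402/3094140625)*sqrt(534).


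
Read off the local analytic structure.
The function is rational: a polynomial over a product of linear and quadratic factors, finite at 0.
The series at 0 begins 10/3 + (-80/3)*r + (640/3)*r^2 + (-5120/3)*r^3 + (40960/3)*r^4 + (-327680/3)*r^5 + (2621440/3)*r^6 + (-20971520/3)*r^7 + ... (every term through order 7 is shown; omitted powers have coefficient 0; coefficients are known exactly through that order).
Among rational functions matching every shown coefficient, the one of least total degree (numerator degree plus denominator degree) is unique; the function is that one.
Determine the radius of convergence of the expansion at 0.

No rational of total degree below 1 reproduces all 8 coefficients; solving the [0/1] Pade equations on them gives f(r) = 5/(12*(r + 1/8)), whose expansion matches every shown term.
Denominator factor (r + 1/8): pole of order 1 at -1/8, modulus 1/8.
The radius of convergence is the smallest modulus among the singular points: 1/8.

The radius of convergence is 1/8.


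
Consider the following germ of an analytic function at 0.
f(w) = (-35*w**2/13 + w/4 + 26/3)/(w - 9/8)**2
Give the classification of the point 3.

Denominator factors: w - 9/8 = 15/8 at w = 3 — none vanishes.
So the germ continues analytically to 3.

The point is a regular point.


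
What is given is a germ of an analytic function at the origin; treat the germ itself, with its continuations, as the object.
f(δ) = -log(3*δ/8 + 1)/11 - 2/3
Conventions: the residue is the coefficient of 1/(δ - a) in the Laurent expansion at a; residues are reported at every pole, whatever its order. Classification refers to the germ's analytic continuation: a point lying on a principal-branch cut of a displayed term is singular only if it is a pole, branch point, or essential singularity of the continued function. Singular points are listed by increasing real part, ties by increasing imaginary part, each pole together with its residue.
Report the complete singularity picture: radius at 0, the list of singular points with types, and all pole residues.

Radius of convergence at 0: 8/3.
At -8/3: a logarithmic branch point.

Branch term (-1/11)*log(1 - δ/(-8/3)): its argument vanishes at δ = -8/3, a logarithmic branch point, modulus 8/3.
The radius of convergence is the smallest modulus among the singular points: 8/3.


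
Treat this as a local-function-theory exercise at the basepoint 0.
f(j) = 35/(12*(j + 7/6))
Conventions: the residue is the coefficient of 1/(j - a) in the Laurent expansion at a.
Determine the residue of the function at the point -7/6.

The residue is 35/12.

At the order-1 pole -7/6 set g(j) = (j - (-7/6))*f(j) = 35/12.
Simple pole: residue = g(a) at a = -7/6, which is 35/12.


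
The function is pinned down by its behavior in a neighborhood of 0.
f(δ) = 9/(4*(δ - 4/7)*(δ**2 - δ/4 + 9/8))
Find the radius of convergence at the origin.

Denominator factor (δ**2 - δ/4 + 9/8): discriminant -71/16, complex-conjugate roots (1/8) + ((1/8)*sqrt(71))*i and (1/8) - ((1/8)*sqrt(71))*i; poles of order 1, moduli (3/4)*sqrt(2) and (3/4)*sqrt(2).
Denominator factor (δ - 4/7): pole of order 1 at 4/7, modulus 4/7.
The radius of convergence is the smallest modulus among the singular points: 4/7.

The radius of convergence is 4/7.


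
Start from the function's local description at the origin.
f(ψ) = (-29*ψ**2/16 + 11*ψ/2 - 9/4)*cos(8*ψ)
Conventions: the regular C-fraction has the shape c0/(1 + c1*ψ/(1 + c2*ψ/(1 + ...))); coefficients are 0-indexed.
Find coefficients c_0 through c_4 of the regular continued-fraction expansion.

Taylor coefficients (expand at 0): a_0 = -9/4, a_1 = 11/2, a_2 = 1123/16, a_3 = -176, a_4 = -326.
c0 = a_0 = -9/4. Peel one level at a time: if S = 1 + c*ψ/S' with S'(0) = 1, then c is the ψ-coefficient of S and S' = c*ψ/(S - 1).
S_1 = c0/f = 1 + (22/9)*ψ + (12043/324)*ψ^2 + ...; c1 = 22/9.
S_2 = c1*ψ/(S_1 - 1) = 1 + (-12043/792)*ψ + (1508937/7744)*ψ^2 + ...; c2 = -12043/792.
S_3 = c2*ψ/(S_2 - 1) = 1 + (13580433/1059784)*ψ + (-12924762003/580135396)*ψ^2 + ...; c3 = 13580433/1059784.
S_4 = c3*ψ/(S_3 - 1) = 1 + (10531287558/6057376097)*ψ + ...; c4 = 10531287558/6057376097.

The regular C-fraction coefficients are [-9/4, 22/9, -12043/792, 13580433/1059784, 10531287558/6057376097].


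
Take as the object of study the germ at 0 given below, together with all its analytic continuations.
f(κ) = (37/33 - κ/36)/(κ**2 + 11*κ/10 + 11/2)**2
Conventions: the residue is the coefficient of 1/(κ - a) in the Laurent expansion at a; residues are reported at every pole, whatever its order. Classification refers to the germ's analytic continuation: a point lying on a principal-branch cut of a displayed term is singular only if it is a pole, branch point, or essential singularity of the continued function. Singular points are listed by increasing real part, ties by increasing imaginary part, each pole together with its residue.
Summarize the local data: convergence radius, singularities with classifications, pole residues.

Radius of convergence at 0: (1/2)*sqrt(22).
At (-11/20) - ((3/20)*sqrt(231))*i: a pole of order 2; residue ((225025/142633953)*sqrt(231))*i.
At (-11/20) + ((3/20)*sqrt(231))*i: a pole of order 2; residue -((225025/142633953)*sqrt(231))*i.

Denominator factor (κ**2 + 11*κ/10 + 11/2)^2: discriminant -2079/100, complex-conjugate roots (-11/20) + ((3/20)*sqrt(231))*i and (-11/20) - ((3/20)*sqrt(231))*i; poles of order 2, moduli (1/2)*sqrt(22) and (1/2)*sqrt(22).
The radius of convergence is the smallest modulus among the singular points: (1/2)*sqrt(22).
The factor κ**2 + 11*κ/10 + 11/2 splits as (κ - a)(κ - a') with a = (-11/20) - ((3/20)*sqrt(231))*i, a' = (-11/20) + ((3/20)*sqrt(231))*i. At the order-2 pole a set g(κ) = (κ - a)^2*f(κ) = [37/33 - κ/36] / (κ - a')^2.
Order-2 pole: residue = g'(a); g'((-11/20) - ((3/20)*sqrt(231))*i) = ((225025/142633953)*sqrt(231))*i, so the residue is ((225025/142633953)*sqrt(231))*i.
The factor κ**2 + 11*κ/10 + 11/2 splits as (κ - a)(κ - a') with a = (-11/20) + ((3/20)*sqrt(231))*i, a' = (-11/20) - ((3/20)*sqrt(231))*i. At the order-2 pole a set g(κ) = (κ - a)^2*f(κ) = [37/33 - κ/36] / (κ - a')^2.
Order-2 pole: residue = g'(a); g'((-11/20) + ((3/20)*sqrt(231))*i) = -((225025/142633953)*sqrt(231))*i, so the residue is -((225025/142633953)*sqrt(231))*i.
List the singular points by increasing real part (a conjugate pair: the negative imaginary part first).


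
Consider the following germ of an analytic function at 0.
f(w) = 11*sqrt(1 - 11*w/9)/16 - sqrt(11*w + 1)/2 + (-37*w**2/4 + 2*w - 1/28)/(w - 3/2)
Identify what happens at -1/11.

The term (-1/2)*sqrt(1 - w/(-1/11)) has argument 1 - -1/11/(-1/11) = 0 at -1/11: a square-root (algebraic, two-sheeted) branch point; the remaining terms are analytic or single-valued there.

The point is an algebraic (square-root) branch point.


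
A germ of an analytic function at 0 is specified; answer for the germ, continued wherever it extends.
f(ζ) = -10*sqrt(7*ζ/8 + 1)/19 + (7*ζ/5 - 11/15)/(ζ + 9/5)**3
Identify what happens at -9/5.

The denominator factor ζ + 9/5 vanishes at -9/5 and appears to the power 3; the numerator there equals -244/75, nonzero, and no other factor vanishes.
The branch terms are analytic at this point.
Hence a pole whose order is the multiplicity, 3.

The point is a pole of order 3.


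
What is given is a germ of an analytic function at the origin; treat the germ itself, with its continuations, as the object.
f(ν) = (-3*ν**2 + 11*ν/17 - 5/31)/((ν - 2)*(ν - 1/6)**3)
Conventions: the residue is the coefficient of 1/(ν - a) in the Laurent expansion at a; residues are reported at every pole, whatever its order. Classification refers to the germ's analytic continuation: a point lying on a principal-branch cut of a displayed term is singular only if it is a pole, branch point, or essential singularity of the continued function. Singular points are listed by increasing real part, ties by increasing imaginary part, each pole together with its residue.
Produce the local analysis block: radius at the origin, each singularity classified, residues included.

Denominator factor (ν - 2): pole of order 1 at 2, modulus 2.
Denominator factor (ν - 1/6)^3: pole of order 3 at 1/6, modulus 1/6.
The radius of convergence is the smallest modulus among the singular points: 1/6.
At the order-3 pole 1/6 set g(ν) = (ν - (1/6))^3*f(ν) = (-3*ν**2 + 11*ν/17 - 5/31)/(ν - 2).
Order-3 pole: residue = g''(a)/2; g''(1/6) = 2474064/701437, so the residue is 1237032/701437.
At the order-1 pole 2 set g(ν) = (ν - (2))*f(ν) = (-3*ν**2 + 11*ν/17 - 5/31)/(ν - 1/6)**3.
Simple pole: residue = g(a) at a = 2, which is -1237032/701437.
List the singular points by increasing real part (a conjugate pair: the negative imaginary part first).

Radius of convergence at 0: 1/6.
At 1/6: a pole of order 3; residue 1237032/701437.
At 2: a pole of order 1; residue -1237032/701437.


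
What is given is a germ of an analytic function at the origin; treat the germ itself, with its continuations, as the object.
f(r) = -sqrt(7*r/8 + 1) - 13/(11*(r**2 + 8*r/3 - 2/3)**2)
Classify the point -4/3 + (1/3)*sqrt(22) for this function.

The point is a pole of order 2.

The denominator factor r**2 + 8*r/3 - 2/3 vanishes at -4/3 + (1/3)*sqrt(22) and appears to the power 2; the numerator there equals -13/11, nonzero, and no other factor vanishes.
The branch terms are analytic at this point.
Hence a pole whose order is the multiplicity, 2.


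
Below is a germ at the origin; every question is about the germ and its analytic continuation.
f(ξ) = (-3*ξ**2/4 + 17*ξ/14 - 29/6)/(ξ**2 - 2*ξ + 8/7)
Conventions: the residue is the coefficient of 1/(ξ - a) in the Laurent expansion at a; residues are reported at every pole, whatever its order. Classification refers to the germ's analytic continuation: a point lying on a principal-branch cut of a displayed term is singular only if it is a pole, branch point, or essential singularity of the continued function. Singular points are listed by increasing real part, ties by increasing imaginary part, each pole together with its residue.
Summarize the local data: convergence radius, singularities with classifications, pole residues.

Radius of convergence at 0: (2/7)*sqrt(14).
At (1) - ((1/7)*sqrt(7))*i: a pole of order 1; residue (-1/7) - ((179/84)*sqrt(7))*i.
At (1) + ((1/7)*sqrt(7))*i: a pole of order 1; residue (-1/7) + ((179/84)*sqrt(7))*i.
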